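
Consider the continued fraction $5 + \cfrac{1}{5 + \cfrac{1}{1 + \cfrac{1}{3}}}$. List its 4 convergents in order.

Using the convergent recurrence p_i = a_i*p_{i-1} + p_{i-2}, q_i = a_i*q_{i-1} + q_{i-2} with p_{-2}=0, p_{-1}=1, q_{-2}=1, q_{-1}=0:
  i=0: a_0=5, p_0 = 5*1 + 0 = 5, q_0 = 5*0 + 1 = 1.
  i=1: a_1=5, p_1 = 5*5 + 1 = 26, q_1 = 5*1 + 0 = 5.
  i=2: a_2=1, p_2 = 1*26 + 5 = 31, q_2 = 1*5 + 1 = 6.
  i=3: a_3=3, p_3 = 3*31 + 26 = 119, q_3 = 3*6 + 5 = 23.

5/1, 26/5, 31/6, 119/23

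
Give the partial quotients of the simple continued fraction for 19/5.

[3; 1, 4]

Run the Euclidean algorithm on 19 and 5; the successive quotients are the partial quotients a_0, a_1, ... (each step inverts the fractional part left over by the previous one):
  19 = 3*5 + 4, so a_0 = 3.
  5 = 1*4 + 1, so a_1 = 1.
  4 = 4*1 + 0, so a_2 = 4.
The remainder reaches 0 after 3 divisions, so the expansion has 3 partial quotients, read off in order.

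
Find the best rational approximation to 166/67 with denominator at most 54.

109/44

Expand x = 166/67 as a continued fraction with the Euclidean algorithm:
  166 = 2*67 + 32, so a_0 = 2.
  67 = 2*32 + 3, so a_1 = 2.
  32 = 10*3 + 2, so a_2 = 10.
  3 = 1*2 + 1, so a_3 = 1.
  2 = 2*1 + 0, so a_4 = 2.
so x = [2; 2, 10, 1, 2].
Convergents (p_i = a_i*p_{i-1} + p_{i-2}, q_i = a_i*q_{i-1} + q_{i-2} with p_{-2}=0, p_{-1}=1, q_{-2}=1, q_{-1}=0), until the denominator exceeds 54:
  i=0: a_0=2, p_0 = 2*1 + 0 = 2, q_0 = 2*0 + 1 = 1.
  i=1: a_1=2, p_1 = 2*2 + 1 = 5, q_1 = 2*1 + 0 = 2.
  i=2: a_2=10, p_2 = 10*5 + 2 = 52, q_2 = 10*2 + 1 = 21.
  i=3: a_3=1, p_3 = 1*52 + 5 = 57, q_3 = 1*21 + 2 = 23.
  i=4: a_4=2, p_4 = 2*57 + 52 = 166, q_4 = 2*23 + 21 = 67.
q_4 = 67 > 54, so the last convergent with denominator <= 54 is p_3/q_3 = 57/23.
The closest fraction with denominator <= 54 is either p_3/q_3 or the intermediate fraction (k*p_3 + p_2)/(k*q_3 + q_2) with the largest k >= 1 whose denominator stays <= 54; these approach x as k grows, and every other convergent or intermediate fraction in range is farther away.
Largest k: floor((54 - q_2)/q_3) = floor((54 - 21)/23) = 1.
That gives (1*57 + 52)/(1*23 + 21) = 109/44.
Compare the errors: |x - 57/23| = |166*23 - 57*67|/(67*23) = 1/1541, and |x - 109/44| = |166*44 - 109*67|/(67*44) = 1/2948.
Cross-multiplying, 1*1541 = 1541 < 2948 = 1*2948, so 1/2948 is smaller: the intermediate fraction 109/44 is closer to x than 57/23.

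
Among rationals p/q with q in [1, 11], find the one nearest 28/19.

Expand x = 28/19 as a continued fraction with the Euclidean algorithm:
  28 = 1*19 + 9, so a_0 = 1.
  19 = 2*9 + 1, so a_1 = 2.
  9 = 9*1 + 0, so a_2 = 9.
so x = [1; 2, 9].
Convergents (p_i = a_i*p_{i-1} + p_{i-2}, q_i = a_i*q_{i-1} + q_{i-2} with p_{-2}=0, p_{-1}=1, q_{-2}=1, q_{-1}=0), until the denominator exceeds 11:
  i=0: a_0=1, p_0 = 1*1 + 0 = 1, q_0 = 1*0 + 1 = 1.
  i=1: a_1=2, p_1 = 2*1 + 1 = 3, q_1 = 2*1 + 0 = 2.
  i=2: a_2=9, p_2 = 9*3 + 1 = 28, q_2 = 9*2 + 1 = 19.
q_2 = 19 > 11, so the last convergent with denominator <= 11 is p_1/q_1 = 3/2.
The closest fraction with denominator <= 11 is either p_1/q_1 or the intermediate fraction (k*p_1 + p_0)/(k*q_1 + q_0) with the largest k >= 1 whose denominator stays <= 11; these approach x as k grows, and every other convergent or intermediate fraction in range is farther away.
Largest k: floor((11 - q_0)/q_1) = floor((11 - 1)/2) = 5.
That gives (5*3 + 1)/(5*2 + 1) = 16/11.
Compare the errors: |x - 3/2| = |28*2 - 3*19|/(19*2) = 1/38, and |x - 16/11| = |28*11 - 16*19|/(19*11) = 4/209.
Cross-multiplying, 4*38 = 152 < 209 = 1*209, so 4/209 is smaller: the intermediate fraction 16/11 is closer to x than 3/2.

16/11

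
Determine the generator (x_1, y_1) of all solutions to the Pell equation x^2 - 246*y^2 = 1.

(x, y) = (88805, 5662)

First expand sqrt(246) as a continued fraction. With x_i = (sqrt(246) + m_i)/d_i and (m_0, d_0) = (0, 1): a_0 = floor(sqrt(246)) = 15, since 15^2 = 225 <= 246 < 256 = 16^2.
Iterate m_{i+1} = d_i*a_i - m_i, d_{i+1} = (246 - m_{i+1}^2)/d_i, a_{i+1} = floor((a_0 + m_{i+1})/d_{i+1}):
  m_1 = 1*15 - 0 = 15, d_1 = (246 - 15^2)/1 = 21/1 = 21, a_1 = floor((15 + 15)/21) = 1.
  m_2 = 21*1 - 15 = 6, d_2 = (246 - 6^2)/21 = 210/21 = 10, a_2 = floor((15 + 6)/10) = 2.
  m_3 = 10*2 - 6 = 14, d_3 = (246 - 14^2)/10 = 50/10 = 5, a_3 = floor((15 + 14)/5) = 5.
  m_4 = 5*5 - 14 = 11, d_4 = (246 - 11^2)/5 = 125/5 = 25, a_4 = floor((15 + 11)/25) = 1.
  m_5 = 25*1 - 11 = 14, d_5 = (246 - 14^2)/25 = 50/25 = 2, a_5 = floor((15 + 14)/2) = 14.
  m_6 = 2*14 - 14 = 14, d_6 = (246 - 14^2)/2 = 50/2 = 25, a_6 = floor((15 + 14)/25) = 1.
  m_7 = 25*1 - 14 = 11, d_7 = (246 - 11^2)/25 = 125/25 = 5, a_7 = floor((15 + 11)/5) = 5.
  m_8 = 5*5 - 11 = 14, d_8 = (246 - 14^2)/5 = 50/5 = 10, a_8 = floor((15 + 14)/10) = 2.
  m_9 = 10*2 - 14 = 6, d_9 = (246 - 6^2)/10 = 210/10 = 21, a_9 = floor((15 + 6)/21) = 1.
  m_10 = 21*1 - 6 = 15, d_10 = (246 - 15^2)/21 = 21/21 = 1, a_10 = floor((15 + 15)/1) = 30.
  m_11 = 1*30 - 15 = 15, d_11 = (246 - 15^2)/1 = 21/1 = 21: (m_11, d_11) = (m_1, d_1) = (15, 21), so from here the quotients repeat a_1, ..., a_10; the period length is 10.
So sqrt(246) = [15; (1, 2, 5, 1, 14, 1, 5, 2, 1, 30)] with period length k = 10.
k is even, so the fundamental solution of x^2 - 246y^2 = 1 is (p_{k-1}, q_{k-1}) = (p_9, q_9); compute convergents through index 9.
Convergents (p_i = a_i*p_{i-1} + p_{i-2}, q_i = a_i*q_{i-1} + q_{i-2} with p_{-2}=0, p_{-1}=1, q_{-2}=1, q_{-1}=0):
  i=0: a_0=15, p_0 = 15*1 + 0 = 15, q_0 = 15*0 + 1 = 1.
  i=1: a_1=1, p_1 = 1*15 + 1 = 16, q_1 = 1*1 + 0 = 1.
  i=2: a_2=2, p_2 = 2*16 + 15 = 47, q_2 = 2*1 + 1 = 3.
  i=3: a_3=5, p_3 = 5*47 + 16 = 251, q_3 = 5*3 + 1 = 16.
  i=4: a_4=1, p_4 = 1*251 + 47 = 298, q_4 = 1*16 + 3 = 19.
  i=5: a_5=14, p_5 = 14*298 + 251 = 4423, q_5 = 14*19 + 16 = 282.
  i=6: a_6=1, p_6 = 1*4423 + 298 = 4721, q_6 = 1*282 + 19 = 301.
  i=7: a_7=5, p_7 = 5*4721 + 4423 = 28028, q_7 = 5*301 + 282 = 1787.
  i=8: a_8=2, p_8 = 2*28028 + 4721 = 60777, q_8 = 2*1787 + 301 = 3875.
  i=9: a_9=1, p_9 = 1*60777 + 28028 = 88805, q_9 = 1*3875 + 1787 = 5662.
Check: 88805^2 - 246*5662^2 = 7886328025 - 7886328024 = 1, so (x, y) = (88805, 5662) solves the equation, and by the theorem it is the least positive solution.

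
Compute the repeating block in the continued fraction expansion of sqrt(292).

Write x_i = (sqrt(292) + m_i)/d_i with (m_0, d_0) = (0, 1). a_0 = floor(sqrt(292)) = 17, since 17^2 = 289 <= 292 < 324 = 18^2.
Iterate m_{i+1} = d_i*a_i - m_i, d_{i+1} = (292 - m_{i+1}^2)/d_i, a_{i+1} = floor((a_0 + m_{i+1})/d_{i+1}):
  m_1 = 1*17 - 0 = 17, d_1 = (292 - 17^2)/1 = 3/1 = 3, a_1 = floor((17 + 17)/3) = 11.
  m_2 = 3*11 - 17 = 16, d_2 = (292 - 16^2)/3 = 36/3 = 12, a_2 = floor((17 + 16)/12) = 2.
  m_3 = 12*2 - 16 = 8, d_3 = (292 - 8^2)/12 = 228/12 = 19, a_3 = floor((17 + 8)/19) = 1.
  m_4 = 19*1 - 8 = 11, d_4 = (292 - 11^2)/19 = 171/19 = 9, a_4 = floor((17 + 11)/9) = 3.
  m_5 = 9*3 - 11 = 16, d_5 = (292 - 16^2)/9 = 36/9 = 4, a_5 = floor((17 + 16)/4) = 8.
  m_6 = 4*8 - 16 = 16, d_6 = (292 - 16^2)/4 = 36/4 = 9, a_6 = floor((17 + 16)/9) = 3.
  m_7 = 9*3 - 16 = 11, d_7 = (292 - 11^2)/9 = 171/9 = 19, a_7 = floor((17 + 11)/19) = 1.
  m_8 = 19*1 - 11 = 8, d_8 = (292 - 8^2)/19 = 228/19 = 12, a_8 = floor((17 + 8)/12) = 2.
  m_9 = 12*2 - 8 = 16, d_9 = (292 - 16^2)/12 = 36/12 = 3, a_9 = floor((17 + 16)/3) = 11.
  m_10 = 3*11 - 16 = 17, d_10 = (292 - 17^2)/3 = 3/3 = 1, a_10 = floor((17 + 17)/1) = 34.
  m_11 = 1*34 - 17 = 17, d_11 = (292 - 17^2)/1 = 3/1 = 3: (m_11, d_11) = (m_1, d_1) = (17, 3), so from here the quotients repeat a_1, ..., a_10; the period length is 10.
Hence the expansion of sqrt(292) is a_0 = 17 followed by the repeating block 11, 2, 1, 3, 8, 3, 1, 2, 11, 34 (period 10).

[17; (11, 2, 1, 3, 8, 3, 1, 2, 11, 34)]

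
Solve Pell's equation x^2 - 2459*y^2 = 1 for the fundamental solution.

First expand sqrt(2459) as a continued fraction. With x_i = (sqrt(2459) + m_i)/d_i and (m_0, d_0) = (0, 1): a_0 = floor(sqrt(2459)) = 49, since 49^2 = 2401 <= 2459 < 2500 = 50^2.
Iterate m_{i+1} = d_i*a_i - m_i, d_{i+1} = (2459 - m_{i+1}^2)/d_i, a_{i+1} = floor((a_0 + m_{i+1})/d_{i+1}):
  m_1 = 1*49 - 0 = 49, d_1 = (2459 - 49^2)/1 = 58/1 = 58, a_1 = floor((49 + 49)/58) = 1.
  m_2 = 58*1 - 49 = 9, d_2 = (2459 - 9^2)/58 = 2378/58 = 41, a_2 = floor((49 + 9)/41) = 1.
  m_3 = 41*1 - 9 = 32, d_3 = (2459 - 32^2)/41 = 1435/41 = 35, a_3 = floor((49 + 32)/35) = 2.
  m_4 = 35*2 - 32 = 38, d_4 = (2459 - 38^2)/35 = 1015/35 = 29, a_4 = floor((49 + 38)/29) = 3.
  m_5 = 29*3 - 38 = 49, d_5 = (2459 - 49^2)/29 = 58/29 = 2, a_5 = floor((49 + 49)/2) = 49.
  m_6 = 2*49 - 49 = 49, d_6 = (2459 - 49^2)/2 = 58/2 = 29, a_6 = floor((49 + 49)/29) = 3.
  m_7 = 29*3 - 49 = 38, d_7 = (2459 - 38^2)/29 = 1015/29 = 35, a_7 = floor((49 + 38)/35) = 2.
  m_8 = 35*2 - 38 = 32, d_8 = (2459 - 32^2)/35 = 1435/35 = 41, a_8 = floor((49 + 32)/41) = 1.
  m_9 = 41*1 - 32 = 9, d_9 = (2459 - 9^2)/41 = 2378/41 = 58, a_9 = floor((49 + 9)/58) = 1.
  m_10 = 58*1 - 9 = 49, d_10 = (2459 - 49^2)/58 = 58/58 = 1, a_10 = floor((49 + 49)/1) = 98.
  m_11 = 1*98 - 49 = 49, d_11 = (2459 - 49^2)/1 = 58/1 = 58: (m_11, d_11) = (m_1, d_1) = (49, 58), so from here the quotients repeat a_1, ..., a_10; the period length is 10.
So sqrt(2459) = [49; (1, 1, 2, 3, 49, 3, 2, 1, 1, 98)] with period length k = 10.
k is even, so the fundamental solution of x^2 - 2459y^2 = 1 is (p_{k-1}, q_{k-1}) = (p_9, q_9); compute convergents through index 9.
Convergents (p_i = a_i*p_{i-1} + p_{i-2}, q_i = a_i*q_{i-1} + q_{i-2} with p_{-2}=0, p_{-1}=1, q_{-2}=1, q_{-1}=0):
  i=0: a_0=49, p_0 = 49*1 + 0 = 49, q_0 = 49*0 + 1 = 1.
  i=1: a_1=1, p_1 = 1*49 + 1 = 50, q_1 = 1*1 + 0 = 1.
  i=2: a_2=1, p_2 = 1*50 + 49 = 99, q_2 = 1*1 + 1 = 2.
  i=3: a_3=2, p_3 = 2*99 + 50 = 248, q_3 = 2*2 + 1 = 5.
  i=4: a_4=3, p_4 = 3*248 + 99 = 843, q_4 = 3*5 + 2 = 17.
  i=5: a_5=49, p_5 = 49*843 + 248 = 41555, q_5 = 49*17 + 5 = 838.
  i=6: a_6=3, p_6 = 3*41555 + 843 = 125508, q_6 = 3*838 + 17 = 2531.
  i=7: a_7=2, p_7 = 2*125508 + 41555 = 292571, q_7 = 2*2531 + 838 = 5900.
  i=8: a_8=1, p_8 = 1*292571 + 125508 = 418079, q_8 = 1*5900 + 2531 = 8431.
  i=9: a_9=1, p_9 = 1*418079 + 292571 = 710650, q_9 = 1*8431 + 5900 = 14331.
Check: 710650^2 - 2459*14331^2 = 505023422500 - 505023422499 = 1, so (x, y) = (710650, 14331) solves the equation, and by the theorem it is the least positive solution.

(x, y) = (710650, 14331)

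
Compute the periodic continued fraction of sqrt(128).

[11; (3, 5, 3, 22)]

Write x_i = (sqrt(128) + m_i)/d_i with (m_0, d_0) = (0, 1). a_0 = floor(sqrt(128)) = 11, since 11^2 = 121 <= 128 < 144 = 12^2.
Iterate m_{i+1} = d_i*a_i - m_i, d_{i+1} = (128 - m_{i+1}^2)/d_i, a_{i+1} = floor((a_0 + m_{i+1})/d_{i+1}):
  m_1 = 1*11 - 0 = 11, d_1 = (128 - 11^2)/1 = 7/1 = 7, a_1 = floor((11 + 11)/7) = 3.
  m_2 = 7*3 - 11 = 10, d_2 = (128 - 10^2)/7 = 28/7 = 4, a_2 = floor((11 + 10)/4) = 5.
  m_3 = 4*5 - 10 = 10, d_3 = (128 - 10^2)/4 = 28/4 = 7, a_3 = floor((11 + 10)/7) = 3.
  m_4 = 7*3 - 10 = 11, d_4 = (128 - 11^2)/7 = 7/7 = 1, a_4 = floor((11 + 11)/1) = 22.
  m_5 = 1*22 - 11 = 11, d_5 = (128 - 11^2)/1 = 7/1 = 7: (m_5, d_5) = (m_1, d_1) = (11, 7), so from here the quotients repeat a_1, ..., a_4; the period length is 4.
Hence the expansion of sqrt(128) is a_0 = 11 followed by the repeating block 3, 5, 3, 22 (period 4).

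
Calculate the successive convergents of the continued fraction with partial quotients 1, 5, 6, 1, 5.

Using the convergent recurrence p_i = a_i*p_{i-1} + p_{i-2}, q_i = a_i*q_{i-1} + q_{i-2} with p_{-2}=0, p_{-1}=1, q_{-2}=1, q_{-1}=0:
  i=0: a_0=1, p_0 = 1*1 + 0 = 1, q_0 = 1*0 + 1 = 1.
  i=1: a_1=5, p_1 = 5*1 + 1 = 6, q_1 = 5*1 + 0 = 5.
  i=2: a_2=6, p_2 = 6*6 + 1 = 37, q_2 = 6*5 + 1 = 31.
  i=3: a_3=1, p_3 = 1*37 + 6 = 43, q_3 = 1*31 + 5 = 36.
  i=4: a_4=5, p_4 = 5*43 + 37 = 252, q_4 = 5*36 + 31 = 211.

1/1, 6/5, 37/31, 43/36, 252/211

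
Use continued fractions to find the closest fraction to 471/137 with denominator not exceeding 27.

Expand x = 471/137 as a continued fraction with the Euclidean algorithm:
  471 = 3*137 + 60, so a_0 = 3.
  137 = 2*60 + 17, so a_1 = 2.
  60 = 3*17 + 9, so a_2 = 3.
  17 = 1*9 + 8, so a_3 = 1.
  9 = 1*8 + 1, so a_4 = 1.
  8 = 8*1 + 0, so a_5 = 8.
so x = [3; 2, 3, 1, 1, 8].
Convergents (p_i = a_i*p_{i-1} + p_{i-2}, q_i = a_i*q_{i-1} + q_{i-2} with p_{-2}=0, p_{-1}=1, q_{-2}=1, q_{-1}=0), until the denominator exceeds 27:
  i=0: a_0=3, p_0 = 3*1 + 0 = 3, q_0 = 3*0 + 1 = 1.
  i=1: a_1=2, p_1 = 2*3 + 1 = 7, q_1 = 2*1 + 0 = 2.
  i=2: a_2=3, p_2 = 3*7 + 3 = 24, q_2 = 3*2 + 1 = 7.
  i=3: a_3=1, p_3 = 1*24 + 7 = 31, q_3 = 1*7 + 2 = 9.
  i=4: a_4=1, p_4 = 1*31 + 24 = 55, q_4 = 1*9 + 7 = 16.
  i=5: a_5=8, p_5 = 8*55 + 31 = 471, q_5 = 8*16 + 9 = 137.
q_5 = 137 > 27, so the last convergent with denominator <= 27 is p_4/q_4 = 55/16.
The closest fraction with denominator <= 27 is either p_4/q_4 or the intermediate fraction (k*p_4 + p_3)/(k*q_4 + q_3) with the largest k >= 1 whose denominator stays <= 27; these approach x as k grows, and every other convergent or intermediate fraction in range is farther away.
Largest k: floor((27 - q_3)/q_4) = floor((27 - 9)/16) = 1.
That gives (1*55 + 31)/(1*16 + 9) = 86/25.
Compare the errors: |x - 55/16| = |471*16 - 55*137|/(137*16) = 1/2192, and |x - 86/25| = |471*25 - 86*137|/(137*25) = 7/3425.
Cross-multiplying, 1*3425 = 3425 < 15344 = 7*2192, so 1/2192 is smaller: the convergent 55/16 is closer to x than 86/25.

55/16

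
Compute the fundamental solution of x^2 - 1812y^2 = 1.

First expand sqrt(1812) as a continued fraction. With x_i = (sqrt(1812) + m_i)/d_i and (m_0, d_0) = (0, 1): a_0 = floor(sqrt(1812)) = 42, since 42^2 = 1764 <= 1812 < 1849 = 43^2.
Iterate m_{i+1} = d_i*a_i - m_i, d_{i+1} = (1812 - m_{i+1}^2)/d_i, a_{i+1} = floor((a_0 + m_{i+1})/d_{i+1}):
  m_1 = 1*42 - 0 = 42, d_1 = (1812 - 42^2)/1 = 48/1 = 48, a_1 = floor((42 + 42)/48) = 1.
  m_2 = 48*1 - 42 = 6, d_2 = (1812 - 6^2)/48 = 1776/48 = 37, a_2 = floor((42 + 6)/37) = 1.
  m_3 = 37*1 - 6 = 31, d_3 = (1812 - 31^2)/37 = 851/37 = 23, a_3 = floor((42 + 31)/23) = 3.
  m_4 = 23*3 - 31 = 38, d_4 = (1812 - 38^2)/23 = 368/23 = 16, a_4 = floor((42 + 38)/16) = 5.
  m_5 = 16*5 - 38 = 42, d_5 = (1812 - 42^2)/16 = 48/16 = 3, a_5 = floor((42 + 42)/3) = 28.
  m_6 = 3*28 - 42 = 42, d_6 = (1812 - 42^2)/3 = 48/3 = 16, a_6 = floor((42 + 42)/16) = 5.
  m_7 = 16*5 - 42 = 38, d_7 = (1812 - 38^2)/16 = 368/16 = 23, a_7 = floor((42 + 38)/23) = 3.
  m_8 = 23*3 - 38 = 31, d_8 = (1812 - 31^2)/23 = 851/23 = 37, a_8 = floor((42 + 31)/37) = 1.
  m_9 = 37*1 - 31 = 6, d_9 = (1812 - 6^2)/37 = 1776/37 = 48, a_9 = floor((42 + 6)/48) = 1.
  m_10 = 48*1 - 6 = 42, d_10 = (1812 - 42^2)/48 = 48/48 = 1, a_10 = floor((42 + 42)/1) = 84.
  m_11 = 1*84 - 42 = 42, d_11 = (1812 - 42^2)/1 = 48/1 = 48: (m_11, d_11) = (m_1, d_1) = (42, 48), so from here the quotients repeat a_1, ..., a_10; the period length is 10.
So sqrt(1812) = [42; (1, 1, 3, 5, 28, 5, 3, 1, 1, 84)] with period length k = 10.
k is even, so the fundamental solution of x^2 - 1812y^2 = 1 is (p_{k-1}, q_{k-1}) = (p_9, q_9); compute convergents through index 9.
Convergents (p_i = a_i*p_{i-1} + p_{i-2}, q_i = a_i*q_{i-1} + q_{i-2} with p_{-2}=0, p_{-1}=1, q_{-2}=1, q_{-1}=0):
  i=0: a_0=42, p_0 = 42*1 + 0 = 42, q_0 = 42*0 + 1 = 1.
  i=1: a_1=1, p_1 = 1*42 + 1 = 43, q_1 = 1*1 + 0 = 1.
  i=2: a_2=1, p_2 = 1*43 + 42 = 85, q_2 = 1*1 + 1 = 2.
  i=3: a_3=3, p_3 = 3*85 + 43 = 298, q_3 = 3*2 + 1 = 7.
  i=4: a_4=5, p_4 = 5*298 + 85 = 1575, q_4 = 5*7 + 2 = 37.
  i=5: a_5=28, p_5 = 28*1575 + 298 = 44398, q_5 = 28*37 + 7 = 1043.
  i=6: a_6=5, p_6 = 5*44398 + 1575 = 223565, q_6 = 5*1043 + 37 = 5252.
  i=7: a_7=3, p_7 = 3*223565 + 44398 = 715093, q_7 = 3*5252 + 1043 = 16799.
  i=8: a_8=1, p_8 = 1*715093 + 223565 = 938658, q_8 = 1*16799 + 5252 = 22051.
  i=9: a_9=1, p_9 = 1*938658 + 715093 = 1653751, q_9 = 1*22051 + 16799 = 38850.
Check: 1653751^2 - 1812*38850^2 = 2734892370001 - 2734892370000 = 1, so (x, y) = (1653751, 38850) solves the equation, and by the theorem it is the least positive solution.

(x, y) = (1653751, 38850)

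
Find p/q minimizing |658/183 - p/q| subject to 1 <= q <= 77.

169/47

Expand x = 658/183 as a continued fraction with the Euclidean algorithm:
  658 = 3*183 + 109, so a_0 = 3.
  183 = 1*109 + 74, so a_1 = 1.
  109 = 1*74 + 35, so a_2 = 1.
  74 = 2*35 + 4, so a_3 = 2.
  35 = 8*4 + 3, so a_4 = 8.
  4 = 1*3 + 1, so a_5 = 1.
  3 = 3*1 + 0, so a_6 = 3.
so x = [3; 1, 1, 2, 8, 1, 3].
Convergents (p_i = a_i*p_{i-1} + p_{i-2}, q_i = a_i*q_{i-1} + q_{i-2} with p_{-2}=0, p_{-1}=1, q_{-2}=1, q_{-1}=0), until the denominator exceeds 77:
  i=0: a_0=3, p_0 = 3*1 + 0 = 3, q_0 = 3*0 + 1 = 1.
  i=1: a_1=1, p_1 = 1*3 + 1 = 4, q_1 = 1*1 + 0 = 1.
  i=2: a_2=1, p_2 = 1*4 + 3 = 7, q_2 = 1*1 + 1 = 2.
  i=3: a_3=2, p_3 = 2*7 + 4 = 18, q_3 = 2*2 + 1 = 5.
  i=4: a_4=8, p_4 = 8*18 + 7 = 151, q_4 = 8*5 + 2 = 42.
  i=5: a_5=1, p_5 = 1*151 + 18 = 169, q_5 = 1*42 + 5 = 47.
  i=6: a_6=3, p_6 = 3*169 + 151 = 658, q_6 = 3*47 + 42 = 183.
q_6 = 183 > 77, so the last convergent with denominator <= 77 is p_5/q_5 = 169/47.
The closest fraction with denominator <= 77 is either p_5/q_5 or the intermediate fraction (k*p_5 + p_4)/(k*q_5 + q_4) with the largest k >= 1 whose denominator stays <= 77; these approach x as k grows, and every other convergent or intermediate fraction in range is farther away.
Largest k: floor((77 - q_4)/q_5) = floor((77 - 42)/47) = 0.
Since k = 0, no intermediate fraction beyond p_5/q_5 has denominator <= 77, so the convergent 169/47 is the closest (its error is |658*47 - 169*183|/(183*47) = 1/8601).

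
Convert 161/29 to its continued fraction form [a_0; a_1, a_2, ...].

Run the Euclidean algorithm on 161 and 29; the successive quotients are the partial quotients a_0, a_1, ... (each step inverts the fractional part left over by the previous one):
  161 = 5*29 + 16, so a_0 = 5.
  29 = 1*16 + 13, so a_1 = 1.
  16 = 1*13 + 3, so a_2 = 1.
  13 = 4*3 + 1, so a_3 = 4.
  3 = 3*1 + 0, so a_4 = 3.
The remainder reaches 0 after 5 divisions, so the expansion has 5 partial quotients, read off in order.

[5; 1, 1, 4, 3]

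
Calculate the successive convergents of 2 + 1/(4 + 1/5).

2/1, 9/4, 47/21

Using the convergent recurrence p_i = a_i*p_{i-1} + p_{i-2}, q_i = a_i*q_{i-1} + q_{i-2} with p_{-2}=0, p_{-1}=1, q_{-2}=1, q_{-1}=0:
  i=0: a_0=2, p_0 = 2*1 + 0 = 2, q_0 = 2*0 + 1 = 1.
  i=1: a_1=4, p_1 = 4*2 + 1 = 9, q_1 = 4*1 + 0 = 4.
  i=2: a_2=5, p_2 = 5*9 + 2 = 47, q_2 = 5*4 + 1 = 21.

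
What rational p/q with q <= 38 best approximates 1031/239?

Expand x = 1031/239 as a continued fraction with the Euclidean algorithm:
  1031 = 4*239 + 75, so a_0 = 4.
  239 = 3*75 + 14, so a_1 = 3.
  75 = 5*14 + 5, so a_2 = 5.
  14 = 2*5 + 4, so a_3 = 2.
  5 = 1*4 + 1, so a_4 = 1.
  4 = 4*1 + 0, so a_5 = 4.
so x = [4; 3, 5, 2, 1, 4].
Convergents (p_i = a_i*p_{i-1} + p_{i-2}, q_i = a_i*q_{i-1} + q_{i-2} with p_{-2}=0, p_{-1}=1, q_{-2}=1, q_{-1}=0), until the denominator exceeds 38:
  i=0: a_0=4, p_0 = 4*1 + 0 = 4, q_0 = 4*0 + 1 = 1.
  i=1: a_1=3, p_1 = 3*4 + 1 = 13, q_1 = 3*1 + 0 = 3.
  i=2: a_2=5, p_2 = 5*13 + 4 = 69, q_2 = 5*3 + 1 = 16.
  i=3: a_3=2, p_3 = 2*69 + 13 = 151, q_3 = 2*16 + 3 = 35.
  i=4: a_4=1, p_4 = 1*151 + 69 = 220, q_4 = 1*35 + 16 = 51.
q_4 = 51 > 38, so the last convergent with denominator <= 38 is p_3/q_3 = 151/35.
The closest fraction with denominator <= 38 is either p_3/q_3 or the intermediate fraction (k*p_3 + p_2)/(k*q_3 + q_2) with the largest k >= 1 whose denominator stays <= 38; these approach x as k grows, and every other convergent or intermediate fraction in range is farther away.
Largest k: floor((38 - q_2)/q_3) = floor((38 - 16)/35) = 0.
Since k = 0, no intermediate fraction beyond p_3/q_3 has denominator <= 38, so the convergent 151/35 is the closest (its error is |1031*35 - 151*239|/(239*35) = 4/8365).

151/35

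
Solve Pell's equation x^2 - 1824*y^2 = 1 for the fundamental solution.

(x, y) = (1025, 24)

First expand sqrt(1824) as a continued fraction. With x_i = (sqrt(1824) + m_i)/d_i and (m_0, d_0) = (0, 1): a_0 = floor(sqrt(1824)) = 42, since 42^2 = 1764 <= 1824 < 1849 = 43^2.
Iterate m_{i+1} = d_i*a_i - m_i, d_{i+1} = (1824 - m_{i+1}^2)/d_i, a_{i+1} = floor((a_0 + m_{i+1})/d_{i+1}):
  m_1 = 1*42 - 0 = 42, d_1 = (1824 - 42^2)/1 = 60/1 = 60, a_1 = floor((42 + 42)/60) = 1.
  m_2 = 60*1 - 42 = 18, d_2 = (1824 - 18^2)/60 = 1500/60 = 25, a_2 = floor((42 + 18)/25) = 2.
  m_3 = 25*2 - 18 = 32, d_3 = (1824 - 32^2)/25 = 800/25 = 32, a_3 = floor((42 + 32)/32) = 2.
  m_4 = 32*2 - 32 = 32, d_4 = (1824 - 32^2)/32 = 800/32 = 25, a_4 = floor((42 + 32)/25) = 2.
  m_5 = 25*2 - 32 = 18, d_5 = (1824 - 18^2)/25 = 1500/25 = 60, a_5 = floor((42 + 18)/60) = 1.
  m_6 = 60*1 - 18 = 42, d_6 = (1824 - 42^2)/60 = 60/60 = 1, a_6 = floor((42 + 42)/1) = 84.
  m_7 = 1*84 - 42 = 42, d_7 = (1824 - 42^2)/1 = 60/1 = 60: (m_7, d_7) = (m_1, d_1) = (42, 60), so from here the quotients repeat a_1, ..., a_6; the period length is 6.
So sqrt(1824) = [42; (1, 2, 2, 2, 1, 84)] with period length k = 6.
k is even, so the fundamental solution of x^2 - 1824y^2 = 1 is (p_{k-1}, q_{k-1}) = (p_5, q_5); compute convergents through index 5.
Convergents (p_i = a_i*p_{i-1} + p_{i-2}, q_i = a_i*q_{i-1} + q_{i-2} with p_{-2}=0, p_{-1}=1, q_{-2}=1, q_{-1}=0):
  i=0: a_0=42, p_0 = 42*1 + 0 = 42, q_0 = 42*0 + 1 = 1.
  i=1: a_1=1, p_1 = 1*42 + 1 = 43, q_1 = 1*1 + 0 = 1.
  i=2: a_2=2, p_2 = 2*43 + 42 = 128, q_2 = 2*1 + 1 = 3.
  i=3: a_3=2, p_3 = 2*128 + 43 = 299, q_3 = 2*3 + 1 = 7.
  i=4: a_4=2, p_4 = 2*299 + 128 = 726, q_4 = 2*7 + 3 = 17.
  i=5: a_5=1, p_5 = 1*726 + 299 = 1025, q_5 = 1*17 + 7 = 24.
Check: 1025^2 - 1824*24^2 = 1050625 - 1050624 = 1, so (x, y) = (1025, 24) solves the equation, and by the theorem it is the least positive solution.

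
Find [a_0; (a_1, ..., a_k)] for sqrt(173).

Write x_i = (sqrt(173) + m_i)/d_i with (m_0, d_0) = (0, 1). a_0 = floor(sqrt(173)) = 13, since 13^2 = 169 <= 173 < 196 = 14^2.
Iterate m_{i+1} = d_i*a_i - m_i, d_{i+1} = (173 - m_{i+1}^2)/d_i, a_{i+1} = floor((a_0 + m_{i+1})/d_{i+1}):
  m_1 = 1*13 - 0 = 13, d_1 = (173 - 13^2)/1 = 4/1 = 4, a_1 = floor((13 + 13)/4) = 6.
  m_2 = 4*6 - 13 = 11, d_2 = (173 - 11^2)/4 = 52/4 = 13, a_2 = floor((13 + 11)/13) = 1.
  m_3 = 13*1 - 11 = 2, d_3 = (173 - 2^2)/13 = 169/13 = 13, a_3 = floor((13 + 2)/13) = 1.
  m_4 = 13*1 - 2 = 11, d_4 = (173 - 11^2)/13 = 52/13 = 4, a_4 = floor((13 + 11)/4) = 6.
  m_5 = 4*6 - 11 = 13, d_5 = (173 - 13^2)/4 = 4/4 = 1, a_5 = floor((13 + 13)/1) = 26.
  m_6 = 1*26 - 13 = 13, d_6 = (173 - 13^2)/1 = 4/1 = 4: (m_6, d_6) = (m_1, d_1) = (13, 4), so from here the quotients repeat a_1, ..., a_5; the period length is 5.
Hence the expansion of sqrt(173) is a_0 = 13 followed by the repeating block 6, 1, 1, 6, 26 (period 5).

[13; (6, 1, 1, 6, 26)]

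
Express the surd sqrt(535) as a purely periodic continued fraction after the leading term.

Write x_i = (sqrt(535) + m_i)/d_i with (m_0, d_0) = (0, 1). a_0 = floor(sqrt(535)) = 23, since 23^2 = 529 <= 535 < 576 = 24^2.
Iterate m_{i+1} = d_i*a_i - m_i, d_{i+1} = (535 - m_{i+1}^2)/d_i, a_{i+1} = floor((a_0 + m_{i+1})/d_{i+1}):
  m_1 = 1*23 - 0 = 23, d_1 = (535 - 23^2)/1 = 6/1 = 6, a_1 = floor((23 + 23)/6) = 7.
  m_2 = 6*7 - 23 = 19, d_2 = (535 - 19^2)/6 = 174/6 = 29, a_2 = floor((23 + 19)/29) = 1.
  m_3 = 29*1 - 19 = 10, d_3 = (535 - 10^2)/29 = 435/29 = 15, a_3 = floor((23 + 10)/15) = 2.
  m_4 = 15*2 - 10 = 20, d_4 = (535 - 20^2)/15 = 135/15 = 9, a_4 = floor((23 + 20)/9) = 4.
  m_5 = 9*4 - 20 = 16, d_5 = (535 - 16^2)/9 = 279/9 = 31, a_5 = floor((23 + 16)/31) = 1.
  m_6 = 31*1 - 16 = 15, d_6 = (535 - 15^2)/31 = 310/31 = 10, a_6 = floor((23 + 15)/10) = 3.
  m_7 = 10*3 - 15 = 15, d_7 = (535 - 15^2)/10 = 310/10 = 31, a_7 = floor((23 + 15)/31) = 1.
  m_8 = 31*1 - 15 = 16, d_8 = (535 - 16^2)/31 = 279/31 = 9, a_8 = floor((23 + 16)/9) = 4.
  m_9 = 9*4 - 16 = 20, d_9 = (535 - 20^2)/9 = 135/9 = 15, a_9 = floor((23 + 20)/15) = 2.
  m_10 = 15*2 - 20 = 10, d_10 = (535 - 10^2)/15 = 435/15 = 29, a_10 = floor((23 + 10)/29) = 1.
  m_11 = 29*1 - 10 = 19, d_11 = (535 - 19^2)/29 = 174/29 = 6, a_11 = floor((23 + 19)/6) = 7.
  m_12 = 6*7 - 19 = 23, d_12 = (535 - 23^2)/6 = 6/6 = 1, a_12 = floor((23 + 23)/1) = 46.
  m_13 = 1*46 - 23 = 23, d_13 = (535 - 23^2)/1 = 6/1 = 6: (m_13, d_13) = (m_1, d_1) = (23, 6), so from here the quotients repeat a_1, ..., a_12; the period length is 12.
Hence the expansion of sqrt(535) is a_0 = 23 followed by the repeating block 7, 1, 2, 4, 1, 3, 1, 4, 2, 1, 7, 46 (period 12).

[23; (7, 1, 2, 4, 1, 3, 1, 4, 2, 1, 7, 46)]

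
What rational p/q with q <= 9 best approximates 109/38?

23/8

Expand x = 109/38 as a continued fraction with the Euclidean algorithm:
  109 = 2*38 + 33, so a_0 = 2.
  38 = 1*33 + 5, so a_1 = 1.
  33 = 6*5 + 3, so a_2 = 6.
  5 = 1*3 + 2, so a_3 = 1.
  3 = 1*2 + 1, so a_4 = 1.
  2 = 2*1 + 0, so a_5 = 2.
so x = [2; 1, 6, 1, 1, 2].
Convergents (p_i = a_i*p_{i-1} + p_{i-2}, q_i = a_i*q_{i-1} + q_{i-2} with p_{-2}=0, p_{-1}=1, q_{-2}=1, q_{-1}=0), until the denominator exceeds 9:
  i=0: a_0=2, p_0 = 2*1 + 0 = 2, q_0 = 2*0 + 1 = 1.
  i=1: a_1=1, p_1 = 1*2 + 1 = 3, q_1 = 1*1 + 0 = 1.
  i=2: a_2=6, p_2 = 6*3 + 2 = 20, q_2 = 6*1 + 1 = 7.
  i=3: a_3=1, p_3 = 1*20 + 3 = 23, q_3 = 1*7 + 1 = 8.
  i=4: a_4=1, p_4 = 1*23 + 20 = 43, q_4 = 1*8 + 7 = 15.
q_4 = 15 > 9, so the last convergent with denominator <= 9 is p_3/q_3 = 23/8.
The closest fraction with denominator <= 9 is either p_3/q_3 or the intermediate fraction (k*p_3 + p_2)/(k*q_3 + q_2) with the largest k >= 1 whose denominator stays <= 9; these approach x as k grows, and every other convergent or intermediate fraction in range is farther away.
Largest k: floor((9 - q_2)/q_3) = floor((9 - 7)/8) = 0.
Since k = 0, no intermediate fraction beyond p_3/q_3 has denominator <= 9, so the convergent 23/8 is the closest (its error is |109*8 - 23*38|/(38*8) = 2/304).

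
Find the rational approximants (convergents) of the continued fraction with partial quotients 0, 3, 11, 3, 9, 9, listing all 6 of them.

0/1, 1/3, 11/34, 34/105, 317/979, 2887/8916

Using the convergent recurrence p_i = a_i*p_{i-1} + p_{i-2}, q_i = a_i*q_{i-1} + q_{i-2} with p_{-2}=0, p_{-1}=1, q_{-2}=1, q_{-1}=0:
  i=0: a_0=0, p_0 = 0*1 + 0 = 0, q_0 = 0*0 + 1 = 1.
  i=1: a_1=3, p_1 = 3*0 + 1 = 1, q_1 = 3*1 + 0 = 3.
  i=2: a_2=11, p_2 = 11*1 + 0 = 11, q_2 = 11*3 + 1 = 34.
  i=3: a_3=3, p_3 = 3*11 + 1 = 34, q_3 = 3*34 + 3 = 105.
  i=4: a_4=9, p_4 = 9*34 + 11 = 317, q_4 = 9*105 + 34 = 979.
  i=5: a_5=9, p_5 = 9*317 + 34 = 2887, q_5 = 9*979 + 105 = 8916.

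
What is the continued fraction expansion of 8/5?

[1; 1, 1, 2]

Run the Euclidean algorithm on 8 and 5; the successive quotients are the partial quotients a_0, a_1, ... (each step inverts the fractional part left over by the previous one):
  8 = 1*5 + 3, so a_0 = 1.
  5 = 1*3 + 2, so a_1 = 1.
  3 = 1*2 + 1, so a_2 = 1.
  2 = 2*1 + 0, so a_3 = 2.
The remainder reaches 0 after 4 divisions, so the expansion has 4 partial quotients, read off in order.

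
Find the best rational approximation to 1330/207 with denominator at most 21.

Expand x = 1330/207 as a continued fraction with the Euclidean algorithm:
  1330 = 6*207 + 88, so a_0 = 6.
  207 = 2*88 + 31, so a_1 = 2.
  88 = 2*31 + 26, so a_2 = 2.
  31 = 1*26 + 5, so a_3 = 1.
  26 = 5*5 + 1, so a_4 = 5.
  5 = 5*1 + 0, so a_5 = 5.
so x = [6; 2, 2, 1, 5, 5].
Convergents (p_i = a_i*p_{i-1} + p_{i-2}, q_i = a_i*q_{i-1} + q_{i-2} with p_{-2}=0, p_{-1}=1, q_{-2}=1, q_{-1}=0), until the denominator exceeds 21:
  i=0: a_0=6, p_0 = 6*1 + 0 = 6, q_0 = 6*0 + 1 = 1.
  i=1: a_1=2, p_1 = 2*6 + 1 = 13, q_1 = 2*1 + 0 = 2.
  i=2: a_2=2, p_2 = 2*13 + 6 = 32, q_2 = 2*2 + 1 = 5.
  i=3: a_3=1, p_3 = 1*32 + 13 = 45, q_3 = 1*5 + 2 = 7.
  i=4: a_4=5, p_4 = 5*45 + 32 = 257, q_4 = 5*7 + 5 = 40.
q_4 = 40 > 21, so the last convergent with denominator <= 21 is p_3/q_3 = 45/7.
The closest fraction with denominator <= 21 is either p_3/q_3 or the intermediate fraction (k*p_3 + p_2)/(k*q_3 + q_2) with the largest k >= 1 whose denominator stays <= 21; these approach x as k grows, and every other convergent or intermediate fraction in range is farther away.
Largest k: floor((21 - q_2)/q_3) = floor((21 - 5)/7) = 2.
That gives (2*45 + 32)/(2*7 + 5) = 122/19.
Compare the errors: |x - 45/7| = |1330*7 - 45*207|/(207*7) = 5/1449, and |x - 122/19| = |1330*19 - 122*207|/(207*19) = 16/3933.
Cross-multiplying, 5*3933 = 19665 < 23184 = 16*1449, so 5/1449 is smaller: the convergent 45/7 is closer to x than 122/19.

45/7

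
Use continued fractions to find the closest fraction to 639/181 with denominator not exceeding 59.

173/49

Expand x = 639/181 as a continued fraction with the Euclidean algorithm:
  639 = 3*181 + 96, so a_0 = 3.
  181 = 1*96 + 85, so a_1 = 1.
  96 = 1*85 + 11, so a_2 = 1.
  85 = 7*11 + 8, so a_3 = 7.
  11 = 1*8 + 3, so a_4 = 1.
  8 = 2*3 + 2, so a_5 = 2.
  3 = 1*2 + 1, so a_6 = 1.
  2 = 2*1 + 0, so a_7 = 2.
so x = [3; 1, 1, 7, 1, 2, 1, 2].
Convergents (p_i = a_i*p_{i-1} + p_{i-2}, q_i = a_i*q_{i-1} + q_{i-2} with p_{-2}=0, p_{-1}=1, q_{-2}=1, q_{-1}=0), until the denominator exceeds 59:
  i=0: a_0=3, p_0 = 3*1 + 0 = 3, q_0 = 3*0 + 1 = 1.
  i=1: a_1=1, p_1 = 1*3 + 1 = 4, q_1 = 1*1 + 0 = 1.
  i=2: a_2=1, p_2 = 1*4 + 3 = 7, q_2 = 1*1 + 1 = 2.
  i=3: a_3=7, p_3 = 7*7 + 4 = 53, q_3 = 7*2 + 1 = 15.
  i=4: a_4=1, p_4 = 1*53 + 7 = 60, q_4 = 1*15 + 2 = 17.
  i=5: a_5=2, p_5 = 2*60 + 53 = 173, q_5 = 2*17 + 15 = 49.
  i=6: a_6=1, p_6 = 1*173 + 60 = 233, q_6 = 1*49 + 17 = 66.
q_6 = 66 > 59, so the last convergent with denominator <= 59 is p_5/q_5 = 173/49.
The closest fraction with denominator <= 59 is either p_5/q_5 or the intermediate fraction (k*p_5 + p_4)/(k*q_5 + q_4) with the largest k >= 1 whose denominator stays <= 59; these approach x as k grows, and every other convergent or intermediate fraction in range is farther away.
Largest k: floor((59 - q_4)/q_5) = floor((59 - 17)/49) = 0.
Since k = 0, no intermediate fraction beyond p_5/q_5 has denominator <= 59, so the convergent 173/49 is the closest (its error is |639*49 - 173*181|/(181*49) = 2/8869).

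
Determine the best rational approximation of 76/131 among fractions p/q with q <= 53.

Expand x = 76/131 as a continued fraction with the Euclidean algorithm:
  76 = 0*131 + 76, so a_0 = 0.
  131 = 1*76 + 55, so a_1 = 1.
  76 = 1*55 + 21, so a_2 = 1.
  55 = 2*21 + 13, so a_3 = 2.
  21 = 1*13 + 8, so a_4 = 1.
  13 = 1*8 + 5, so a_5 = 1.
  8 = 1*5 + 3, so a_6 = 1.
  5 = 1*3 + 2, so a_7 = 1.
  3 = 1*2 + 1, so a_8 = 1.
  2 = 2*1 + 0, so a_9 = 2.
so x = [0; 1, 1, 2, 1, 1, 1, 1, 1, 2].
Convergents (p_i = a_i*p_{i-1} + p_{i-2}, q_i = a_i*q_{i-1} + q_{i-2} with p_{-2}=0, p_{-1}=1, q_{-2}=1, q_{-1}=0), until the denominator exceeds 53:
  i=0: a_0=0, p_0 = 0*1 + 0 = 0, q_0 = 0*0 + 1 = 1.
  i=1: a_1=1, p_1 = 1*0 + 1 = 1, q_1 = 1*1 + 0 = 1.
  i=2: a_2=1, p_2 = 1*1 + 0 = 1, q_2 = 1*1 + 1 = 2.
  i=3: a_3=2, p_3 = 2*1 + 1 = 3, q_3 = 2*2 + 1 = 5.
  i=4: a_4=1, p_4 = 1*3 + 1 = 4, q_4 = 1*5 + 2 = 7.
  i=5: a_5=1, p_5 = 1*4 + 3 = 7, q_5 = 1*7 + 5 = 12.
  i=6: a_6=1, p_6 = 1*7 + 4 = 11, q_6 = 1*12 + 7 = 19.
  i=7: a_7=1, p_7 = 1*11 + 7 = 18, q_7 = 1*19 + 12 = 31.
  i=8: a_8=1, p_8 = 1*18 + 11 = 29, q_8 = 1*31 + 19 = 50.
  i=9: a_9=2, p_9 = 2*29 + 18 = 76, q_9 = 2*50 + 31 = 131.
q_9 = 131 > 53, so the last convergent with denominator <= 53 is p_8/q_8 = 29/50.
The closest fraction with denominator <= 53 is either p_8/q_8 or the intermediate fraction (k*p_8 + p_7)/(k*q_8 + q_7) with the largest k >= 1 whose denominator stays <= 53; these approach x as k grows, and every other convergent or intermediate fraction in range is farther away.
Largest k: floor((53 - q_7)/q_8) = floor((53 - 31)/50) = 0.
Since k = 0, no intermediate fraction beyond p_8/q_8 has denominator <= 53, so the convergent 29/50 is the closest (its error is |76*50 - 29*131|/(131*50) = 1/6550).

29/50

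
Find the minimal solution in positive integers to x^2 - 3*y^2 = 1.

(x, y) = (2, 1)

First expand sqrt(3) as a continued fraction. With x_i = (sqrt(3) + m_i)/d_i and (m_0, d_0) = (0, 1): a_0 = floor(sqrt(3)) = 1, since 1^2 = 1 <= 3 < 4 = 2^2.
Iterate m_{i+1} = d_i*a_i - m_i, d_{i+1} = (3 - m_{i+1}^2)/d_i, a_{i+1} = floor((a_0 + m_{i+1})/d_{i+1}):
  m_1 = 1*1 - 0 = 1, d_1 = (3 - 1^2)/1 = 2/1 = 2, a_1 = floor((1 + 1)/2) = 1.
  m_2 = 2*1 - 1 = 1, d_2 = (3 - 1^2)/2 = 2/2 = 1, a_2 = floor((1 + 1)/1) = 2.
  m_3 = 1*2 - 1 = 1, d_3 = (3 - 1^2)/1 = 2/1 = 2: (m_3, d_3) = (m_1, d_1) = (1, 2), so from here the quotients repeat a_1, a_2; the period length is 2.
So sqrt(3) = [1; (1, 2)] with period length k = 2.
k is even, so the fundamental solution of x^2 - 3y^2 = 1 is (p_{k-1}, q_{k-1}) = (p_1, q_1); compute convergents through index 1.
Convergents (p_i = a_i*p_{i-1} + p_{i-2}, q_i = a_i*q_{i-1} + q_{i-2} with p_{-2}=0, p_{-1}=1, q_{-2}=1, q_{-1}=0):
  i=0: a_0=1, p_0 = 1*1 + 0 = 1, q_0 = 1*0 + 1 = 1.
  i=1: a_1=1, p_1 = 1*1 + 1 = 2, q_1 = 1*1 + 0 = 1.
Check: 2^2 - 3*1^2 = 4 - 3 = 1, so (x, y) = (2, 1) solves the equation, and by the theorem it is the least positive solution.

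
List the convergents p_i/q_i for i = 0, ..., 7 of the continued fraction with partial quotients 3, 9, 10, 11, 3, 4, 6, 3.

3/1, 28/9, 283/91, 3141/1010, 9706/3121, 41965/13494, 261496/84085, 826453/265749

Using the convergent recurrence p_i = a_i*p_{i-1} + p_{i-2}, q_i = a_i*q_{i-1} + q_{i-2} with p_{-2}=0, p_{-1}=1, q_{-2}=1, q_{-1}=0:
  i=0: a_0=3, p_0 = 3*1 + 0 = 3, q_0 = 3*0 + 1 = 1.
  i=1: a_1=9, p_1 = 9*3 + 1 = 28, q_1 = 9*1 + 0 = 9.
  i=2: a_2=10, p_2 = 10*28 + 3 = 283, q_2 = 10*9 + 1 = 91.
  i=3: a_3=11, p_3 = 11*283 + 28 = 3141, q_3 = 11*91 + 9 = 1010.
  i=4: a_4=3, p_4 = 3*3141 + 283 = 9706, q_4 = 3*1010 + 91 = 3121.
  i=5: a_5=4, p_5 = 4*9706 + 3141 = 41965, q_5 = 4*3121 + 1010 = 13494.
  i=6: a_6=6, p_6 = 6*41965 + 9706 = 261496, q_6 = 6*13494 + 3121 = 84085.
  i=7: a_7=3, p_7 = 3*261496 + 41965 = 826453, q_7 = 3*84085 + 13494 = 265749.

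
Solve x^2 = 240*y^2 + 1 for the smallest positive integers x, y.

First expand sqrt(240) as a continued fraction. With x_i = (sqrt(240) + m_i)/d_i and (m_0, d_0) = (0, 1): a_0 = floor(sqrt(240)) = 15, since 15^2 = 225 <= 240 < 256 = 16^2.
Iterate m_{i+1} = d_i*a_i - m_i, d_{i+1} = (240 - m_{i+1}^2)/d_i, a_{i+1} = floor((a_0 + m_{i+1})/d_{i+1}):
  m_1 = 1*15 - 0 = 15, d_1 = (240 - 15^2)/1 = 15/1 = 15, a_1 = floor((15 + 15)/15) = 2.
  m_2 = 15*2 - 15 = 15, d_2 = (240 - 15^2)/15 = 15/15 = 1, a_2 = floor((15 + 15)/1) = 30.
  m_3 = 1*30 - 15 = 15, d_3 = (240 - 15^2)/1 = 15/1 = 15: (m_3, d_3) = (m_1, d_1) = (15, 15), so from here the quotients repeat a_1, a_2; the period length is 2.
So sqrt(240) = [15; (2, 30)] with period length k = 2.
k is even, so the fundamental solution of x^2 - 240y^2 = 1 is (p_{k-1}, q_{k-1}) = (p_1, q_1); compute convergents through index 1.
Convergents (p_i = a_i*p_{i-1} + p_{i-2}, q_i = a_i*q_{i-1} + q_{i-2} with p_{-2}=0, p_{-1}=1, q_{-2}=1, q_{-1}=0):
  i=0: a_0=15, p_0 = 15*1 + 0 = 15, q_0 = 15*0 + 1 = 1.
  i=1: a_1=2, p_1 = 2*15 + 1 = 31, q_1 = 2*1 + 0 = 2.
Check: 31^2 - 240*2^2 = 961 - 960 = 1, so (x, y) = (31, 2) solves the equation, and by the theorem it is the least positive solution.

(x, y) = (31, 2)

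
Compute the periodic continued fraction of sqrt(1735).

[41; (1, 1, 1, 7, 1, 1, 1, 82)]

Write x_i = (sqrt(1735) + m_i)/d_i with (m_0, d_0) = (0, 1). a_0 = floor(sqrt(1735)) = 41, since 41^2 = 1681 <= 1735 < 1764 = 42^2.
Iterate m_{i+1} = d_i*a_i - m_i, d_{i+1} = (1735 - m_{i+1}^2)/d_i, a_{i+1} = floor((a_0 + m_{i+1})/d_{i+1}):
  m_1 = 1*41 - 0 = 41, d_1 = (1735 - 41^2)/1 = 54/1 = 54, a_1 = floor((41 + 41)/54) = 1.
  m_2 = 54*1 - 41 = 13, d_2 = (1735 - 13^2)/54 = 1566/54 = 29, a_2 = floor((41 + 13)/29) = 1.
  m_3 = 29*1 - 13 = 16, d_3 = (1735 - 16^2)/29 = 1479/29 = 51, a_3 = floor((41 + 16)/51) = 1.
  m_4 = 51*1 - 16 = 35, d_4 = (1735 - 35^2)/51 = 510/51 = 10, a_4 = floor((41 + 35)/10) = 7.
  m_5 = 10*7 - 35 = 35, d_5 = (1735 - 35^2)/10 = 510/10 = 51, a_5 = floor((41 + 35)/51) = 1.
  m_6 = 51*1 - 35 = 16, d_6 = (1735 - 16^2)/51 = 1479/51 = 29, a_6 = floor((41 + 16)/29) = 1.
  m_7 = 29*1 - 16 = 13, d_7 = (1735 - 13^2)/29 = 1566/29 = 54, a_7 = floor((41 + 13)/54) = 1.
  m_8 = 54*1 - 13 = 41, d_8 = (1735 - 41^2)/54 = 54/54 = 1, a_8 = floor((41 + 41)/1) = 82.
  m_9 = 1*82 - 41 = 41, d_9 = (1735 - 41^2)/1 = 54/1 = 54: (m_9, d_9) = (m_1, d_1) = (41, 54), so from here the quotients repeat a_1, ..., a_8; the period length is 8.
Hence the expansion of sqrt(1735) is a_0 = 41 followed by the repeating block 1, 1, 1, 7, 1, 1, 1, 82 (period 8).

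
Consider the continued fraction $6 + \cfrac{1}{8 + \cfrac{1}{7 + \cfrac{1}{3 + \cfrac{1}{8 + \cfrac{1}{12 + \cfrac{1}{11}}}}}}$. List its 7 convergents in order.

Using the convergent recurrence p_i = a_i*p_{i-1} + p_{i-2}, q_i = a_i*q_{i-1} + q_{i-2} with p_{-2}=0, p_{-1}=1, q_{-2}=1, q_{-1}=0:
  i=0: a_0=6, p_0 = 6*1 + 0 = 6, q_0 = 6*0 + 1 = 1.
  i=1: a_1=8, p_1 = 8*6 + 1 = 49, q_1 = 8*1 + 0 = 8.
  i=2: a_2=7, p_2 = 7*49 + 6 = 349, q_2 = 7*8 + 1 = 57.
  i=3: a_3=3, p_3 = 3*349 + 49 = 1096, q_3 = 3*57 + 8 = 179.
  i=4: a_4=8, p_4 = 8*1096 + 349 = 9117, q_4 = 8*179 + 57 = 1489.
  i=5: a_5=12, p_5 = 12*9117 + 1096 = 110500, q_5 = 12*1489 + 179 = 18047.
  i=6: a_6=11, p_6 = 11*110500 + 9117 = 1224617, q_6 = 11*18047 + 1489 = 200006.

6/1, 49/8, 349/57, 1096/179, 9117/1489, 110500/18047, 1224617/200006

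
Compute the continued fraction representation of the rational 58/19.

Run the Euclidean algorithm on 58 and 19; the successive quotients are the partial quotients a_0, a_1, ... (each step inverts the fractional part left over by the previous one):
  58 = 3*19 + 1, so a_0 = 3.
  19 = 19*1 + 0, so a_1 = 19.
The remainder reaches 0 after 2 divisions, so the expansion has 2 partial quotients, read off in order.

[3; 19]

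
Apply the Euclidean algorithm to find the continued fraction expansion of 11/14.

[0; 1, 3, 1, 2]

Run the Euclidean algorithm on 11 and 14; the successive quotients are the partial quotients a_0, a_1, ... (each step inverts the fractional part left over by the previous one):
  11 = 0*14 + 11, so a_0 = 0.
  14 = 1*11 + 3, so a_1 = 1.
  11 = 3*3 + 2, so a_2 = 3.
  3 = 1*2 + 1, so a_3 = 1.
  2 = 2*1 + 0, so a_4 = 2.
The remainder reaches 0 after 5 divisions, so the expansion has 5 partial quotients, read off in order.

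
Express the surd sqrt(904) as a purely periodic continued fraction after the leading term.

[30; (15, 60)]

Write x_i = (sqrt(904) + m_i)/d_i with (m_0, d_0) = (0, 1). a_0 = floor(sqrt(904)) = 30, since 30^2 = 900 <= 904 < 961 = 31^2.
Iterate m_{i+1} = d_i*a_i - m_i, d_{i+1} = (904 - m_{i+1}^2)/d_i, a_{i+1} = floor((a_0 + m_{i+1})/d_{i+1}):
  m_1 = 1*30 - 0 = 30, d_1 = (904 - 30^2)/1 = 4/1 = 4, a_1 = floor((30 + 30)/4) = 15.
  m_2 = 4*15 - 30 = 30, d_2 = (904 - 30^2)/4 = 4/4 = 1, a_2 = floor((30 + 30)/1) = 60.
  m_3 = 1*60 - 30 = 30, d_3 = (904 - 30^2)/1 = 4/1 = 4: (m_3, d_3) = (m_1, d_1) = (30, 4), so from here the quotients repeat a_1, a_2; the period length is 2.
Hence the expansion of sqrt(904) is a_0 = 30 followed by the repeating block 15, 60 (period 2).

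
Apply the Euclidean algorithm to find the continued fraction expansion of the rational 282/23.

[12; 3, 1, 5]

Run the Euclidean algorithm on 282 and 23; the successive quotients are the partial quotients a_0, a_1, ... (each step inverts the fractional part left over by the previous one):
  282 = 12*23 + 6, so a_0 = 12.
  23 = 3*6 + 5, so a_1 = 3.
  6 = 1*5 + 1, so a_2 = 1.
  5 = 5*1 + 0, so a_3 = 5.
The remainder reaches 0 after 4 divisions, so the expansion has 4 partial quotients, read off in order.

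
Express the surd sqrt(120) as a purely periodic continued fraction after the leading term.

[10; (1, 20)]

Write x_i = (sqrt(120) + m_i)/d_i with (m_0, d_0) = (0, 1). a_0 = floor(sqrt(120)) = 10, since 10^2 = 100 <= 120 < 121 = 11^2.
Iterate m_{i+1} = d_i*a_i - m_i, d_{i+1} = (120 - m_{i+1}^2)/d_i, a_{i+1} = floor((a_0 + m_{i+1})/d_{i+1}):
  m_1 = 1*10 - 0 = 10, d_1 = (120 - 10^2)/1 = 20/1 = 20, a_1 = floor((10 + 10)/20) = 1.
  m_2 = 20*1 - 10 = 10, d_2 = (120 - 10^2)/20 = 20/20 = 1, a_2 = floor((10 + 10)/1) = 20.
  m_3 = 1*20 - 10 = 10, d_3 = (120 - 10^2)/1 = 20/1 = 20: (m_3, d_3) = (m_1, d_1) = (10, 20), so from here the quotients repeat a_1, a_2; the period length is 2.
Hence the expansion of sqrt(120) is a_0 = 10 followed by the repeating block 1, 20 (period 2).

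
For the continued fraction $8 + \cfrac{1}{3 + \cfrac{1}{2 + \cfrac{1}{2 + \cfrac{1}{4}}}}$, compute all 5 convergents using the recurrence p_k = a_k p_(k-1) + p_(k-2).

8/1, 25/3, 58/7, 141/17, 622/75

Using the convergent recurrence p_i = a_i*p_{i-1} + p_{i-2}, q_i = a_i*q_{i-1} + q_{i-2} with p_{-2}=0, p_{-1}=1, q_{-2}=1, q_{-1}=0:
  i=0: a_0=8, p_0 = 8*1 + 0 = 8, q_0 = 8*0 + 1 = 1.
  i=1: a_1=3, p_1 = 3*8 + 1 = 25, q_1 = 3*1 + 0 = 3.
  i=2: a_2=2, p_2 = 2*25 + 8 = 58, q_2 = 2*3 + 1 = 7.
  i=3: a_3=2, p_3 = 2*58 + 25 = 141, q_3 = 2*7 + 3 = 17.
  i=4: a_4=4, p_4 = 4*141 + 58 = 622, q_4 = 4*17 + 7 = 75.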